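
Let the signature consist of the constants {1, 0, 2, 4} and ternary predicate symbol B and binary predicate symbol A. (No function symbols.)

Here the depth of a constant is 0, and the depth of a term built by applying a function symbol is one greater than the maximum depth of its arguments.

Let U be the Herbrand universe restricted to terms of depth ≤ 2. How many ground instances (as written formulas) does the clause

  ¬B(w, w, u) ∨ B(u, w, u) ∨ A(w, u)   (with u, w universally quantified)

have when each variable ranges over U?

Ground terms of depth ≤ 2:
  With no function symbols every ground term is a constant, so there are exactly 4 ground terms at every depth bound.
  N_0 = 4
  N_1 = 4
  N_2 = 4
  Explicitly: 1, 0, 2, 4.
So there are 4 ground terms available for substitution.
There are 2 variables to instantiate (u, w), each occurring in at least one literal, so different choices give different ground instances.
Number of ground instances = 4^2 = 16.

16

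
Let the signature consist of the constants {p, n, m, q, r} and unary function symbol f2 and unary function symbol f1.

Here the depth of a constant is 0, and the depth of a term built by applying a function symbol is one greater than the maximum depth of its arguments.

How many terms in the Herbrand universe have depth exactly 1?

Write N_k for the number of ground terms of depth ≤ k. A term of depth ≤ k is either a constant or a function symbol applied to arguments of depth ≤ k−1, so N_k = 5 + N_{k-1} + N_{k-1}.
N_0 = 5
N_1 = 5 + 5 + 5 = 15
Terms of depth exactly 1: N_1 − N_0 = 15 − 5 = 10.

10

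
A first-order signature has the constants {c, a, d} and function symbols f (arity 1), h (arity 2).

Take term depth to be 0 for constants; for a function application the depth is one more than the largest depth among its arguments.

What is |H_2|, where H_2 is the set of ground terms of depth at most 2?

Write N_k for the number of ground terms of depth ≤ k. A term of depth ≤ k is either a constant or a function symbol applied to arguments of depth ≤ k−1, so N_k = 3 + N_{k-1} + N_{k-1}^2.
N_0 = 3
N_1 = 3 + 3 + 3^2 = 15
N_2 = 3 + 15 + 15^2 = 243

243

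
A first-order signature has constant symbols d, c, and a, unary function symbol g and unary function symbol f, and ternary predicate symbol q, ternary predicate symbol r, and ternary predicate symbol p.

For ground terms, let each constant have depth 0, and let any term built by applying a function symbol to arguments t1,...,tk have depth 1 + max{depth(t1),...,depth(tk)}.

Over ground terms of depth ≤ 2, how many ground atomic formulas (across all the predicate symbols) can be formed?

First count ground terms of depth ≤ 2.
Let N_k count ground terms of depth at most k. Each non-constant term of depth ≤ k is some function symbol applied to depth-≤(k−1) arguments, giving N_k = 3 + N_{k-1} + N_{k-1}.
N_0 = 3
N_1 = 3 + 3 + 3 = 9
N_2 = 3 + 9 + 9 = 21
So |H| = 21.
A ground atom is a predicate applied to a tuple of terms from H, so the count is the sum over predicates of |H|^arity:
  q: 21^3 = 9261;  r: 21^3 = 9261;  p: 21^3 = 9261
Total ground atoms: 9261 + 9261 + 9261 = 27783.

27783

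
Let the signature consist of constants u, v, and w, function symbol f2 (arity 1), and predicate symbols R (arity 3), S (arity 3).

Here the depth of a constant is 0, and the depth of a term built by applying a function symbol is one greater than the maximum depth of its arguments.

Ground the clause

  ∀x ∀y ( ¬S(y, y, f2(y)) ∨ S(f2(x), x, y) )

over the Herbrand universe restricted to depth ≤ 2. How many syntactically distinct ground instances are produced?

81

Ground terms of depth ≤ 2:
  Let N_k = |{terms of depth ≤ k}|. Then N_0 = 3 and N_k = 3 + N_{k-1} for k ≥ 1 (one summand per function symbol, arity giving the exponent).
  N_0 = 3
  N_1 = 3 + 3 = 6
  N_2 = 3 + 6 = 9
  Explicitly: u, v, w, f2(u), f2(v), f2(w), f2(f2(u)), f2(f2(v)), f2(f2(w)).
So there are 9 ground terms available for substitution.
The clause has 2 distinct variables (x, y), each appearing in the body. In the free term algebra distinct substitutions yield syntactically distinct ground instances.
Number of ground instances = 9^2 = 81.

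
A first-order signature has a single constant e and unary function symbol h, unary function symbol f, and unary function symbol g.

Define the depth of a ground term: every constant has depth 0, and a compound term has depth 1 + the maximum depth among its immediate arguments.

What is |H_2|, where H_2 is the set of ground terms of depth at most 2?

13

Let N_k = |{terms of depth ≤ k}|. Then N_0 = 1 and N_k = 1 + N_{k-1} + N_{k-1} + N_{k-1} for k ≥ 1 (one summand per function symbol, arity giving the exponent).
N_0 = 1
N_1 = 1 + 1 + 1 + 1 = 4
N_2 = 1 + 4 + 4 + 4 = 13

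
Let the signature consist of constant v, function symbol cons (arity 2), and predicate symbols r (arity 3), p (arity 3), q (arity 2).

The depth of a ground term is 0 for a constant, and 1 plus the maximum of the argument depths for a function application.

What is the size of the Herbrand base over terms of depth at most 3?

35828

First count ground terms of depth ≤ 3.
Let N_k count ground terms of depth at most k. Each non-constant term of depth ≤ k is some function symbol applied to depth-≤(k−1) arguments, giving N_k = 1 + N_{k-1}^2.
N_0 = 1
N_1 = 1 + 1^2 = 2
N_2 = 1 + 2^2 = 5
N_3 = 1 + 5^2 = 26
So |H| = 26.
Ground atoms are formed by filling each argument slot of a predicate with a term from H, so an r-ary predicate gives |H|^r atoms:
  r: 26^3 = 17576;  p: 26^3 = 17576;  q: 26^2 = 676
Total ground atoms: 17576 + 17576 + 676 = 35828.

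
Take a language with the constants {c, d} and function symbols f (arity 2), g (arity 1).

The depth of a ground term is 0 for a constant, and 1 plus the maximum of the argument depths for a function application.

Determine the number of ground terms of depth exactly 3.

5478

Let N_k count ground terms of depth at most k. Each non-constant term of depth ≤ k is some function symbol applied to depth-≤(k−1) arguments, giving N_k = 2 + N_{k-1}^2 + N_{k-1}.
N_0 = 2
N_1 = 2 + 2^2 + 2 = 8
N_2 = 2 + 8^2 + 8 = 74
N_3 = 2 + 74^2 + 74 = 5552
Terms of depth exactly 3: N_3 − N_2 = 5552 − 74 = 5478.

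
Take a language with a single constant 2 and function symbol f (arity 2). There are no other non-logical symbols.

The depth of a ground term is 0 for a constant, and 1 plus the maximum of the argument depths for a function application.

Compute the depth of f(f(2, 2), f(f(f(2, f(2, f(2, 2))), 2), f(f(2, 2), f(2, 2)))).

6

depth(f(2, 2)) = 1 + max(0, 0) = 1
depth(f(2, f(2, 2))) = 1 + max(0, 1) = 2
depth(f(2, f(2, f(2, 2)))) = 1 + max(0, 2) = 3
depth(f(f(2, f(2, f(2, 2))), 2)) = 1 + max(3, 0) = 4
depth(f(f(2, 2), f(2, 2))) = 1 + max(1, 1) = 2
depth(f(f(f(2, f(2, f(2, 2))), 2), f(f(2, 2), f(2, 2)))) = 1 + max(4, 2) = 5
depth(f(f(2, 2), f(f(f(2, f(2, f(2, 2))), 2), f(f(2, 2), f(2, 2))))) = 1 + max(1, 5) = 6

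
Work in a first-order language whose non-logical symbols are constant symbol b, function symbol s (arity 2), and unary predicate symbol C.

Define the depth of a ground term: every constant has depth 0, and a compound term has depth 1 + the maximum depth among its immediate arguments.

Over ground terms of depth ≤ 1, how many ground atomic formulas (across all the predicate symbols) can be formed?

First count ground terms of depth ≤ 1.
Let N_k = |{terms of depth ≤ k}|. Then N_0 = 1 and N_k = 1 + N_{k-1}^2 for k ≥ 1 (one summand per function symbol, arity giving the exponent).
N_0 = 1
N_1 = 1 + 1^2 = 2
Explicitly: b, s(b, b).
So |H| = 2.
Ground atoms are formed by filling each argument slot of a predicate with a term from H, so an r-ary predicate gives |H|^r atoms:
  C: 2
Total ground atoms: 2.

2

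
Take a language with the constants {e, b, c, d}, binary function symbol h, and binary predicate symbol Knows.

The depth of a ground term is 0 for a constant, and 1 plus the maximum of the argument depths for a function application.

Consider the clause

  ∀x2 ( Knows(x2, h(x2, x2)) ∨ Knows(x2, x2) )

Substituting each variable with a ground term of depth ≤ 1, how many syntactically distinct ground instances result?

20

Ground terms of depth ≤ 1:
  Count level by level. With function symbols h/2, the terms of depth ≤ k are the 4 constants together with each function applied to depth-≤(k−1) tuples, so N_k = 4 + N_{k-1}^2.
  N_0 = 4
  N_1 = 4 + 4^2 = 20
So there are 20 ground terms available for substitution.
The variable x2 ranges independently over the available ground terms, and distinct assignments produce distinct instances.
Number of ground instances = 20.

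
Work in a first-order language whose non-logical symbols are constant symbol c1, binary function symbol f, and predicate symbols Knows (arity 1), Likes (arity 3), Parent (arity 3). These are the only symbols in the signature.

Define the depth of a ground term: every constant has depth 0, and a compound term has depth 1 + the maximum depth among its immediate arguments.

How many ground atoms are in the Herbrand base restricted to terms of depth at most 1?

18

First count ground terms of depth ≤ 1.
Write N_k for the number of ground terms of depth ≤ k. A term of depth ≤ k is either a constant or a function symbol applied to arguments of depth ≤ k−1, so N_k = 1 + N_{k-1}^2.
N_0 = 1
N_1 = 1 + 1^2 = 2
So |H| = 2.
For each predicate symbol, the number of ground atoms is |H| raised to its arity; summing:
  Knows: 2;  Likes: 2^3 = 8;  Parent: 2^3 = 8
Total ground atoms: 2 + 8 + 8 = 18.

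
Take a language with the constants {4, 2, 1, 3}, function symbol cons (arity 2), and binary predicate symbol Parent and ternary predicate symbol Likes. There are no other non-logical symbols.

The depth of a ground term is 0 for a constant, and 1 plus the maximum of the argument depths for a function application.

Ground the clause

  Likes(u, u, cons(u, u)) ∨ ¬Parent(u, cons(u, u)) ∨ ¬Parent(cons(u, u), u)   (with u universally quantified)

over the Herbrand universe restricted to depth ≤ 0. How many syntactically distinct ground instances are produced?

4

Ground terms of depth ≤ 0:
  Count level by level. With function symbols cons/2, the terms of depth ≤ k are the 4 constants together with each function applied to depth-≤(k−1) tuples, so N_k = 4 + N_{k-1}^2.
  N_0 = 4
So there are 4 ground terms available for substitution.
There is 1 variable to instantiate (u),  occurring in at least one literal, so different choices give different ground instances.
Number of ground instances = 4.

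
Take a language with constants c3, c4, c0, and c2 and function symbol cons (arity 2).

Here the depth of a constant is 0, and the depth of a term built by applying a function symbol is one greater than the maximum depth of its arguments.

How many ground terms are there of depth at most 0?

4

Let N_k count ground terms of depth at most k. Each non-constant term of depth ≤ k is some function symbol applied to depth-≤(k−1) arguments, giving N_k = 4 + N_{k-1}^2.
N_0 = 4
Explicitly: c3, c4, c0, c2.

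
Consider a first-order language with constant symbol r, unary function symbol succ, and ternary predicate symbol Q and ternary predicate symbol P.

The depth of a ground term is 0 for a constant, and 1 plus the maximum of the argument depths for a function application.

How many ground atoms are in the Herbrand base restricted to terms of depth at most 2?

First count ground terms of depth ≤ 2.
Let N_k count ground terms of depth at most k. Each non-constant term of depth ≤ k is some function symbol applied to depth-≤(k−1) arguments, giving N_k = 1 + N_{k-1}.
N_0 = 1
N_1 = 1 + 1 = 2
N_2 = 1 + 2 = 3
Explicitly: r, succ(r), succ(succ(r)).
So |H| = 3.
Ground atoms are formed by filling each argument slot of a predicate with a term from H, so an r-ary predicate gives |H|^r atoms:
  Q: 3^3 = 27;  P: 3^3 = 27
Total ground atoms: 27 + 27 = 54.

54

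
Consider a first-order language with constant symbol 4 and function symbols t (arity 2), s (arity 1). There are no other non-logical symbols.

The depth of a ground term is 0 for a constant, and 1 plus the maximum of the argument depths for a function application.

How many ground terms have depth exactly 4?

If N_k denotes the number of depth-≤k ground terms, the 1 constant gives N_0 = 1, and each function symbol of arity r contributes N_{k-1}^r new terms at level k: N_k = 1 + N_{k-1}^2 + N_{k-1}.
N_0 = 1
N_1 = 1 + 1^2 + 1 = 3
N_2 = 1 + 3^2 + 3 = 13
N_3 = 1 + 13^2 + 13 = 183
N_4 = 1 + 183^2 + 183 = 33673
Terms of depth exactly 4: N_4 − N_3 = 33673 − 183 = 33490.

33490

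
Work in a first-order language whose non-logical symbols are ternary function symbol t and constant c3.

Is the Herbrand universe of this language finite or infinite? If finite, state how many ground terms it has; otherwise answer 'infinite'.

The signature has at least one function symbol (t, arity 3) and at least one constant (c3).
Iterating t gives infinitely many distinct ground terms: c3, t(c3, c3, c3), t(t(c3, c3, c3), t(c3, c3, c3), t(c3, c3, c3)), ...
So the Herbrand universe is infinite.

infinite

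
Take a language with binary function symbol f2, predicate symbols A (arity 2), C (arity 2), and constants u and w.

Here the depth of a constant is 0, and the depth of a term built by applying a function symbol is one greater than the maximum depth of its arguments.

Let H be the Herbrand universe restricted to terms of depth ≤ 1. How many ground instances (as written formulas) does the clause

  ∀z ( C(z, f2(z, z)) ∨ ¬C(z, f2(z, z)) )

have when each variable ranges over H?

6

Ground terms of depth ≤ 1:
  Let N_k = |{terms of depth ≤ k}|. Then N_0 = 2 and N_k = 2 + N_{k-1}^2 for k ≥ 1 (one summand per function symbol, arity giving the exponent).
  N_0 = 2
  N_1 = 2 + 2^2 = 6
  Explicitly: u, w, f2(u, u), f2(u, w), f2(w, u), f2(w, w).
So there are 6 ground terms available for substitution.
There is 1 variable to instantiate (z),  occurring in at least one literal, so different choices give different ground instances.
Number of ground instances = 6.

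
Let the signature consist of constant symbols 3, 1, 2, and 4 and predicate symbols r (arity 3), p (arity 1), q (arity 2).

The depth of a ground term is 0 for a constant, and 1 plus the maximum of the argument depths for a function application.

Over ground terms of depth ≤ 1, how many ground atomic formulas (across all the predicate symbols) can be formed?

First count ground terms of depth ≤ 1.
With no function symbols every ground term is a constant, so there are exactly 4 ground terms at every depth bound.
N_0 = 4
N_1 = 4
Explicitly: 3, 1, 2, 4.
So |H| = 4.
Ground atoms are formed by filling each argument slot of a predicate with a term from H, so an r-ary predicate gives |H|^r atoms:
  r: 4^3 = 64;  p: 4;  q: 4^2 = 16
Total ground atoms: 64 + 4 + 16 = 84.

84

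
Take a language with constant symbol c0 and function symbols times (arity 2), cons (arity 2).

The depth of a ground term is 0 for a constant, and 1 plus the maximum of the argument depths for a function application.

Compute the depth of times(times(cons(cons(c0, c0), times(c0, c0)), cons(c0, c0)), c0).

depth(cons(c0, c0)) = 1 + max(0, 0) = 1
depth(times(c0, c0)) = 1 + max(0, 0) = 1
depth(cons(cons(c0, c0), times(c0, c0))) = 1 + max(1, 1) = 2
depth(times(cons(cons(c0, c0), times(c0, c0)), cons(c0, c0))) = 1 + max(2, 1) = 3
depth(times(times(cons(cons(c0, c0), times(c0, c0)), cons(c0, c0)), c0)) = 1 + max(3, 0) = 4

4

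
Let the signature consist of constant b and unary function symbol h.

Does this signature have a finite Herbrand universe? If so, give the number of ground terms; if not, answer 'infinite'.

infinite

The signature has at least one function symbol (h, arity 1) and at least one constant (b).
Iterating h gives infinitely many distinct ground terms: b, h(b), h(h(b)), ...
So the Herbrand universe is infinite.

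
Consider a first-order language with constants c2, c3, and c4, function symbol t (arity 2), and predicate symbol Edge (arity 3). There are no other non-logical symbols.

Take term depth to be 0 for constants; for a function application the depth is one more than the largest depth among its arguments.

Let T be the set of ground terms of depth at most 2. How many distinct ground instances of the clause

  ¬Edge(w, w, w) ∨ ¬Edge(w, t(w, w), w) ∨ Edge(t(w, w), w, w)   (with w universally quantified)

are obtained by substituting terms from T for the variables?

147

Ground terms of depth ≤ 2:
  Let N_k count ground terms of depth at most k. Each non-constant term of depth ≤ k is some function symbol applied to depth-≤(k−1) arguments, giving N_k = 3 + N_{k-1}^2.
  N_0 = 3
  N_1 = 3 + 3^2 = 12
  N_2 = 3 + 12^2 = 147
So there are 147 ground terms available for substitution.
The clause has 1 distinct variable (w), which appears in the body. In the free term algebra distinct substitutions yield syntactically distinct ground instances.
Number of ground instances = 147.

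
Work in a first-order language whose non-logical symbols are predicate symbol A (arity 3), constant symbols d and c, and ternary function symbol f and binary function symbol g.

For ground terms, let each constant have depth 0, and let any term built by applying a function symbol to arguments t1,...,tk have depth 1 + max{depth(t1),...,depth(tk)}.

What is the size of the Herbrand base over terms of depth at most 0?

8

First count ground terms of depth ≤ 0.
Let N_k = |{terms of depth ≤ k}|. Then N_0 = 2 and N_k = 2 + N_{k-1}^3 + N_{k-1}^2 for k ≥ 1 (one summand per function symbol, arity giving the exponent).
N_0 = 2
Explicitly: d, c.
So |H| = 2.
Ground atoms are formed by filling each argument slot of a predicate with a term from H, so an r-ary predicate gives |H|^r atoms:
  A: 2^3 = 8
Total ground atoms: 8.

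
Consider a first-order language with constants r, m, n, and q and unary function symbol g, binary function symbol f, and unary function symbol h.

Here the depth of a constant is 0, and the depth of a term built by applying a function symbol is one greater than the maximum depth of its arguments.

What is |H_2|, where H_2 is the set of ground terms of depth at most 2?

844

Let N_k = |{terms of depth ≤ k}|. Then N_0 = 4 and N_k = 4 + N_{k-1} + N_{k-1}^2 + N_{k-1} for k ≥ 1 (one summand per function symbol, arity giving the exponent).
N_0 = 4
N_1 = 4 + 4 + 4^2 + 4 = 28
N_2 = 4 + 28 + 28^2 + 28 = 844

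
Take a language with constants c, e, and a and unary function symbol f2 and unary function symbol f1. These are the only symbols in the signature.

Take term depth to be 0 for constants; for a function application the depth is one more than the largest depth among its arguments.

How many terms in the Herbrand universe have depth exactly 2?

Write N_k for the number of ground terms of depth ≤ k. A term of depth ≤ k is either a constant or a function symbol applied to arguments of depth ≤ k−1, so N_k = 3 + N_{k-1} + N_{k-1}.
N_0 = 3
N_1 = 3 + 3 + 3 = 9
N_2 = 3 + 9 + 9 = 21
Terms of depth exactly 2: N_2 − N_1 = 21 − 9 = 12.

12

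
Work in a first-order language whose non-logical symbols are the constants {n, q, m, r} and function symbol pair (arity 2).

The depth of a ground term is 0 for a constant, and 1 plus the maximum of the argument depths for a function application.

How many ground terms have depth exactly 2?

Write N_k for the number of ground terms of depth ≤ k. A term of depth ≤ k is either a constant or a function symbol applied to arguments of depth ≤ k−1, so N_k = 4 + N_{k-1}^2.
N_0 = 4
N_1 = 4 + 4^2 = 20
N_2 = 4 + 20^2 = 404
Terms of depth exactly 2: N_2 − N_1 = 404 − 20 = 384.

384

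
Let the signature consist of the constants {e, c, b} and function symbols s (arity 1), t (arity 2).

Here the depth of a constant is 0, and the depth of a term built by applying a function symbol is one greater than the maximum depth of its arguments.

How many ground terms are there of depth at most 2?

Let N_k = |{terms of depth ≤ k}|. Then N_0 = 3 and N_k = 3 + N_{k-1} + N_{k-1}^2 for k ≥ 1 (one summand per function symbol, arity giving the exponent).
N_0 = 3
N_1 = 3 + 3 + 3^2 = 15
N_2 = 3 + 15 + 15^2 = 243

243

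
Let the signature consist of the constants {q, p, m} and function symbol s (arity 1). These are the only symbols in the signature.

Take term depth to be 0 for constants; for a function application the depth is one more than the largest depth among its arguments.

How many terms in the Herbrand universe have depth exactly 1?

If N_k denotes the number of depth-≤k ground terms, the 3 constants give N_0 = 3, and each function symbol of arity r contributes N_{k-1}^r new terms at level k: N_k = 3 + N_{k-1}.
N_0 = 3
N_1 = 3 + 3 = 6
Terms of depth exactly 1: N_1 − N_0 = 6 − 3 = 3.

3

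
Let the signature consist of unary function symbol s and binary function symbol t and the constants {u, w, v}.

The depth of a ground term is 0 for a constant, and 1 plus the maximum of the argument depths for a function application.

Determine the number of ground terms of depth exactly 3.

59052

Count level by level. With function symbols s/1, t/2, the terms of depth ≤ k are the 3 constants together with each function applied to depth-≤(k−1) tuples, so N_k = 3 + N_{k-1} + N_{k-1}^2.
N_0 = 3
N_1 = 3 + 3 + 3^2 = 15
N_2 = 3 + 15 + 15^2 = 243
N_3 = 3 + 243 + 243^2 = 59295
Terms of depth exactly 3: N_3 − N_2 = 59295 − 243 = 59052.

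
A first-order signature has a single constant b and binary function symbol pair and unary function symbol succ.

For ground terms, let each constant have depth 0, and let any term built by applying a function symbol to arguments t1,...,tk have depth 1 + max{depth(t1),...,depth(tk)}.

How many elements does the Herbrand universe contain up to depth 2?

13

Write N_k for the number of ground terms of depth ≤ k. A term of depth ≤ k is either a constant or a function symbol applied to arguments of depth ≤ k−1, so N_k = 1 + N_{k-1}^2 + N_{k-1}.
N_0 = 1
N_1 = 1 + 1^2 + 1 = 3
N_2 = 1 + 3^2 + 3 = 13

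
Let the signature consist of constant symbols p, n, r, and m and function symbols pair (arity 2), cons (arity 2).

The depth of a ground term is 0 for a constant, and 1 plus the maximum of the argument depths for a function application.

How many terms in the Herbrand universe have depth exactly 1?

Let N_k count ground terms of depth at most k. Each non-constant term of depth ≤ k is some function symbol applied to depth-≤(k−1) arguments, giving N_k = 4 + N_{k-1}^2 + N_{k-1}^2.
N_0 = 4
N_1 = 4 + 4^2 + 4^2 = 36
Terms of depth exactly 1: N_1 − N_0 = 36 − 4 = 32.

32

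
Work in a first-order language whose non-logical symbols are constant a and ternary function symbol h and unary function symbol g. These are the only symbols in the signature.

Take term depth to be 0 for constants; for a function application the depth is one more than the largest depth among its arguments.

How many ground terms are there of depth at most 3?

Write N_k for the number of ground terms of depth ≤ k. A term of depth ≤ k is either a constant or a function symbol applied to arguments of depth ≤ k−1, so N_k = 1 + N_{k-1}^3 + N_{k-1}.
N_0 = 1
N_1 = 1 + 1^3 + 1 = 3
N_2 = 1 + 3^3 + 3 = 31
N_3 = 1 + 31^3 + 31 = 29823

29823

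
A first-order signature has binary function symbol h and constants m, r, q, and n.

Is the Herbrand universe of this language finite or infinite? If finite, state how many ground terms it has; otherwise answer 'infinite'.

infinite

The signature has at least one function symbol (h, arity 2) and at least one constant (m).
Iterating h gives infinitely many distinct ground terms: m, h(m, m), h(h(m, m), h(m, m)), ...
So the Herbrand universe is infinite.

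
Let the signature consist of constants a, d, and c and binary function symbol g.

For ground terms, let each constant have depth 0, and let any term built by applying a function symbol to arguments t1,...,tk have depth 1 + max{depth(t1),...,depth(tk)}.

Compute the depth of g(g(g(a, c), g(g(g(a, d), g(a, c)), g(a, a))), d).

5

depth(g(a, c)) = 1 + max(0, 0) = 1
depth(g(a, d)) = 1 + max(0, 0) = 1
depth(g(g(a, d), g(a, c))) = 1 + max(1, 1) = 2
depth(g(a, a)) = 1 + max(0, 0) = 1
depth(g(g(g(a, d), g(a, c)), g(a, a))) = 1 + max(2, 1) = 3
depth(g(g(a, c), g(g(g(a, d), g(a, c)), g(a, a)))) = 1 + max(1, 3) = 4
depth(g(g(g(a, c), g(g(g(a, d), g(a, c)), g(a, a))), d)) = 1 + max(4, 0) = 5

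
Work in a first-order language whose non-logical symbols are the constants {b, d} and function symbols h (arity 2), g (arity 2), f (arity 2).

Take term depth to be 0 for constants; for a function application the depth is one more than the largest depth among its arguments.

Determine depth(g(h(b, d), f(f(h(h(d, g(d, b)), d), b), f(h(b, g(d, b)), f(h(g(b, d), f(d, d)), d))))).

depth(h(b, d)) = 1 + max(0, 0) = 1
depth(g(d, b)) = 1 + max(0, 0) = 1
depth(h(d, g(d, b))) = 1 + max(0, 1) = 2
depth(h(h(d, g(d, b)), d)) = 1 + max(2, 0) = 3
depth(f(h(h(d, g(d, b)), d), b)) = 1 + max(3, 0) = 4
depth(h(b, g(d, b))) = 1 + max(0, 1) = 2
depth(g(b, d)) = 1 + max(0, 0) = 1
depth(f(d, d)) = 1 + max(0, 0) = 1
depth(h(g(b, d), f(d, d))) = 1 + max(1, 1) = 2
depth(f(h(g(b, d), f(d, d)), d)) = 1 + max(2, 0) = 3
depth(f(h(b, g(d, b)), f(h(g(b, d), f(d, d)), d))) = 1 + max(2, 3) = 4
depth(f(f(h(h(d, g(d, b)), d), b), f(h(b, g(d, b)), f(h(g(b, d), f(d, d)), d)))) = 1 + max(4, 4) = 5
depth(g(h(b, d), f(f(h(h(d, g(d, b)), d), b), f(h(b, g(d, b)), f(h(g(b, d), f(d, d)), d))))) = 1 + max(1, 5) = 6

6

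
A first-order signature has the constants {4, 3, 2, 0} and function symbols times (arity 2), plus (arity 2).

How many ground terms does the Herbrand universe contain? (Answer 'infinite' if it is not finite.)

infinite

The signature has at least one function symbol (times, arity 2) and at least one constant (4).
Iterating times gives infinitely many distinct ground terms: 4, times(4, 4), times(times(4, 4), times(4, 4)), ...
So the Herbrand universe is infinite.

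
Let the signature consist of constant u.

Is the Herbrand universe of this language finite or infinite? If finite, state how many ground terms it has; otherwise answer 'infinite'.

1

There are no function symbols, so the only ground term is the single constant.
The Herbrand universe is {u}, finite with 1 element.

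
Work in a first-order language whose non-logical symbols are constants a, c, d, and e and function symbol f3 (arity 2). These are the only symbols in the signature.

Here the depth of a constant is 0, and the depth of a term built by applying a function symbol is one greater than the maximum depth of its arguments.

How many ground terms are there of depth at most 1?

Let N_k = |{terms of depth ≤ k}|. Then N_0 = 4 and N_k = 4 + N_{k-1}^2 for k ≥ 1 (one summand per function symbol, arity giving the exponent).
N_0 = 4
N_1 = 4 + 4^2 = 20

20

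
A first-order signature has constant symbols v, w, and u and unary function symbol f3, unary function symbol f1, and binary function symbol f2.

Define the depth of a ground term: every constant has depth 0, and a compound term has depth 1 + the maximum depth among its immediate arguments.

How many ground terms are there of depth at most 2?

Count level by level. With function symbols f3/1, f1/1, f2/2, the terms of depth ≤ k are the 3 constants together with each function applied to depth-≤(k−1) tuples, so N_k = 3 + N_{k-1} + N_{k-1} + N_{k-1}^2.
N_0 = 3
N_1 = 3 + 3 + 3 + 3^2 = 18
N_2 = 3 + 18 + 18 + 18^2 = 363

363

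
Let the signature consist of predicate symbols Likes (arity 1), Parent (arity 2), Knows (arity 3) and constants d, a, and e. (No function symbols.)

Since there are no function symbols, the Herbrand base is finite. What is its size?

39

With no function symbols, the Herbrand universe is just the 3 constants.
Ground atoms per predicate: Likes: 3, Parent: 3^2 = 9, Knows: 3^3 = 27.
Herbrand base size = 3 + 9 + 27 = 39.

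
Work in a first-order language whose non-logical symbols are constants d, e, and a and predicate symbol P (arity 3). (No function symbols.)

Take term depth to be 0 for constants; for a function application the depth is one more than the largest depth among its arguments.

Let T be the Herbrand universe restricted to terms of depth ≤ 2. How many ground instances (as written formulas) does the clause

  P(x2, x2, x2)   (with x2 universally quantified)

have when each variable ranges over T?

3

Ground terms of depth ≤ 2:
  With no function symbols every ground term is a constant, so there are exactly 3 ground terms at every depth bound.
  N_0 = 3
  N_1 = 3
  N_2 = 3
  Explicitly: d, e, a.
So there are 3 ground terms available for substitution.
The body mentions the single quantified variable x2; since ground terms form a free algebra, no two substitutions collapse to the same formula.
Number of ground instances = 3.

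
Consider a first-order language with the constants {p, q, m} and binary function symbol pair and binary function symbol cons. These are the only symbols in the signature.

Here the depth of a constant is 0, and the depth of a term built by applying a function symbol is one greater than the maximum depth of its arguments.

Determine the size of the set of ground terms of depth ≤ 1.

Let N_k count ground terms of depth at most k. Each non-constant term of depth ≤ k is some function symbol applied to depth-≤(k−1) arguments, giving N_k = 3 + N_{k-1}^2 + N_{k-1}^2.
N_0 = 3
N_1 = 3 + 3^2 + 3^2 = 21

21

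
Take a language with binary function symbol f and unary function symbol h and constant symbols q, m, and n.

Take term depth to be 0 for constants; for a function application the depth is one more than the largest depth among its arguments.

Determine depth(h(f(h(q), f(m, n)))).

3

depth(h(q)) = 1 + depth(q) = 1 + 0 = 1
depth(f(m, n)) = 1 + max(0, 0) = 1
depth(f(h(q), f(m, n))) = 1 + max(1, 1) = 2
depth(h(f(h(q), f(m, n)))) = 1 + depth(f(h(q), f(m, n))) = 1 + 2 = 3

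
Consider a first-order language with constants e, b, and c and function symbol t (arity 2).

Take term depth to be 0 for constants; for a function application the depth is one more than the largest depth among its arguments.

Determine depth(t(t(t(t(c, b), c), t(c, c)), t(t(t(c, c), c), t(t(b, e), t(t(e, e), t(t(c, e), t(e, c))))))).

6

depth(t(c, b)) = 1 + max(0, 0) = 1
depth(t(t(c, b), c)) = 1 + max(1, 0) = 2
depth(t(c, c)) = 1 + max(0, 0) = 1
depth(t(t(t(c, b), c), t(c, c))) = 1 + max(2, 1) = 3
depth(t(t(c, c), c)) = 1 + max(1, 0) = 2
depth(t(b, e)) = 1 + max(0, 0) = 1
depth(t(e, e)) = 1 + max(0, 0) = 1
depth(t(c, e)) = 1 + max(0, 0) = 1
depth(t(e, c)) = 1 + max(0, 0) = 1
depth(t(t(c, e), t(e, c))) = 1 + max(1, 1) = 2
depth(t(t(e, e), t(t(c, e), t(e, c)))) = 1 + max(1, 2) = 3
depth(t(t(b, e), t(t(e, e), t(t(c, e), t(e, c))))) = 1 + max(1, 3) = 4
depth(t(t(t(c, c), c), t(t(b, e), t(t(e, e), t(t(c, e), t(e, c)))))) = 1 + max(2, 4) = 5
depth(t(t(t(t(c, b), c), t(c, c)), t(t(t(c, c), c), t(t(b, e), t(t(e, e), t(t(c, e), t(e, c))))))) = 1 + max(3, 5) = 6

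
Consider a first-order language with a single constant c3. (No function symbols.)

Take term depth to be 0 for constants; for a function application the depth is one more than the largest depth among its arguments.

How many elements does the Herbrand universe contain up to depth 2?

1

With no function symbols every ground term is a constant, so there is exactly 1 ground term at every depth bound.
N_0 = 1
N_1 = 1
N_2 = 1
Explicitly: c3.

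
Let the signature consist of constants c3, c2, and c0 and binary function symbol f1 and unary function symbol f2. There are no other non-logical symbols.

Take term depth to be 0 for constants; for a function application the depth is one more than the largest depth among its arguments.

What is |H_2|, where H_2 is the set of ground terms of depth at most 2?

Write N_k for the number of ground terms of depth ≤ k. A term of depth ≤ k is either a constant or a function symbol applied to arguments of depth ≤ k−1, so N_k = 3 + N_{k-1}^2 + N_{k-1}.
N_0 = 3
N_1 = 3 + 3^2 + 3 = 15
N_2 = 3 + 15^2 + 15 = 243

243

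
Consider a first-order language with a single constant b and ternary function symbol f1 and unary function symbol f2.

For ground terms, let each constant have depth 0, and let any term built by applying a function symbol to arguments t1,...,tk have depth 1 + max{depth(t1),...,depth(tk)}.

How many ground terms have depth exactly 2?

If N_k denotes the number of depth-≤k ground terms, the 1 constant gives N_0 = 1, and each function symbol of arity r contributes N_{k-1}^r new terms at level k: N_k = 1 + N_{k-1}^3 + N_{k-1}.
N_0 = 1
N_1 = 1 + 1^3 + 1 = 3
N_2 = 1 + 3^3 + 3 = 31
Terms of depth exactly 2: N_2 − N_1 = 31 − 3 = 28.

28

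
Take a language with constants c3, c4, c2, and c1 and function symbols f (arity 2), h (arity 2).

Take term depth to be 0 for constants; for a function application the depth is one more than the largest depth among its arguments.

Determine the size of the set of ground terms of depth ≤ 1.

If N_k denotes the number of depth-≤k ground terms, the 4 constants give N_0 = 4, and each function symbol of arity r contributes N_{k-1}^r new terms at level k: N_k = 4 + N_{k-1}^2 + N_{k-1}^2.
N_0 = 4
N_1 = 4 + 4^2 + 4^2 = 36

36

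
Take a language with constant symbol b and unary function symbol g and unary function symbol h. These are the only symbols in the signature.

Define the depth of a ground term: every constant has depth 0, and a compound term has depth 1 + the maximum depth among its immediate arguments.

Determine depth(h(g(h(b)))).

3

depth(h(b)) = 1 + depth(b) = 1 + 0 = 1
depth(g(h(b))) = 1 + depth(h(b)) = 1 + 1 = 2
depth(h(g(h(b)))) = 1 + depth(g(h(b))) = 1 + 2 = 3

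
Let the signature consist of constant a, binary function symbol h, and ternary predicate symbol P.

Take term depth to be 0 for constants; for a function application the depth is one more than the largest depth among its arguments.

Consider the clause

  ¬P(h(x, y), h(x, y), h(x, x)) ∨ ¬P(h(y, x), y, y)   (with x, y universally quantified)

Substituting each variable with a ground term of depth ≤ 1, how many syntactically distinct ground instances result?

4

Ground terms of depth ≤ 1:
  Count level by level. With function symbols h/2, the terms of depth ≤ k are the 1 constant together with each function applied to depth-≤(k−1) tuples, so N_k = 1 + N_{k-1}^2.
  N_0 = 1
  N_1 = 1 + 1^2 = 2
  Explicitly: a, h(a, a).
So there are 2 ground terms available for substitution.
The body mentions every one of the 2 quantified variables; since ground terms form a free algebra, no two substitutions collapse to the same formula.
Number of ground instances = 2^2 = 4.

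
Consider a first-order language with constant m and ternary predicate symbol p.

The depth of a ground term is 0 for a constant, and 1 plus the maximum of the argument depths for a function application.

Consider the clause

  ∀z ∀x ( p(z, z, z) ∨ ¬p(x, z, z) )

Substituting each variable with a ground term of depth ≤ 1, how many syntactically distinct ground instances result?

1

Ground terms of depth ≤ 1:
  With no function symbols every ground term is a constant, so there is exactly 1 ground term at every depth bound.
  N_0 = 1
  N_1 = 1
So there is exactly 1 ground term available for substitution.
The body mentions every one of the 2 quantified variables; since ground terms form a free algebra, no two substitutions collapse to the same formula.
Number of ground instances = 1^2 = 1.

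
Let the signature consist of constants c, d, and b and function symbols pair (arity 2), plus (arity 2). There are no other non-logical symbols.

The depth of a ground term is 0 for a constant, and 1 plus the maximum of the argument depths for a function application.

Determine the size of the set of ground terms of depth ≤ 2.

Let N_k = |{terms of depth ≤ k}|. Then N_0 = 3 and N_k = 3 + N_{k-1}^2 + N_{k-1}^2 for k ≥ 1 (one summand per function symbol, arity giving the exponent).
N_0 = 3
N_1 = 3 + 3^2 + 3^2 = 21
N_2 = 3 + 21^2 + 21^2 = 885

885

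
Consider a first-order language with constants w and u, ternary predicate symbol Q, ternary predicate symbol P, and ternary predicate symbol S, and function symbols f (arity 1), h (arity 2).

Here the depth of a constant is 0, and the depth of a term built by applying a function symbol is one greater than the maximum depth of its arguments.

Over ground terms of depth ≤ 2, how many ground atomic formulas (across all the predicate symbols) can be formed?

First count ground terms of depth ≤ 2.
If N_k denotes the number of depth-≤k ground terms, the 2 constants give N_0 = 2, and each function symbol of arity r contributes N_{k-1}^r new terms at level k: N_k = 2 + N_{k-1} + N_{k-1}^2.
N_0 = 2
N_1 = 2 + 2 + 2^2 = 8
N_2 = 2 + 8 + 8^2 = 74
So |H| = 74.
Ground atoms are formed by filling each argument slot of a predicate with a term from H, so an r-ary predicate gives |H|^r atoms:
  Q: 74^3 = 405224;  P: 74^3 = 405224;  S: 74^3 = 405224
Total ground atoms: 405224 + 405224 + 405224 = 1215672.

1215672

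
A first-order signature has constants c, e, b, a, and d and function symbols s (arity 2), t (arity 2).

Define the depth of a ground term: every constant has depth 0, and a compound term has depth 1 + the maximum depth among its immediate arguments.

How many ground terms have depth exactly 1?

50

Count level by level. With function symbols s/2, t/2, the terms of depth ≤ k are the 5 constants together with each function applied to depth-≤(k−1) tuples, so N_k = 5 + N_{k-1}^2 + N_{k-1}^2.
N_0 = 5
N_1 = 5 + 5^2 + 5^2 = 55
Terms of depth exactly 1: N_1 − N_0 = 55 − 5 = 50.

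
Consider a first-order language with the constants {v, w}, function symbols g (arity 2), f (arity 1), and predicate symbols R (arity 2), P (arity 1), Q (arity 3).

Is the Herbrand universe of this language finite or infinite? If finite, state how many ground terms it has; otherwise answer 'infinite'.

The signature has at least one function symbol (g, arity 2) and at least one constant (v).
Iterating g gives infinitely many distinct ground terms: v, g(v, v), g(g(v, v), g(v, v)), ...
So the Herbrand universe is infinite.

infinite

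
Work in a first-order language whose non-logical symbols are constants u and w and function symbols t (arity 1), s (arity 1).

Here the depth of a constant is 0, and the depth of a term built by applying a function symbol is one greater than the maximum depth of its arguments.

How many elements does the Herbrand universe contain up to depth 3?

30

Let N_k count ground terms of depth at most k. Each non-constant term of depth ≤ k is some function symbol applied to depth-≤(k−1) arguments, giving N_k = 2 + N_{k-1} + N_{k-1}.
N_0 = 2
N_1 = 2 + 2 + 2 = 6
N_2 = 2 + 6 + 6 = 14
N_3 = 2 + 14 + 14 = 30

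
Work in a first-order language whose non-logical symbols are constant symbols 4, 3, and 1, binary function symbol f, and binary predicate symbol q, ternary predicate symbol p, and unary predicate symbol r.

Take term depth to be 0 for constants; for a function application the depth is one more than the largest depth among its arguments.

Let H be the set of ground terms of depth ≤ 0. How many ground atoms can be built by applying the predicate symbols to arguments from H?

39

First count ground terms of depth ≤ 0.
Count level by level. With function symbols f/2, the terms of depth ≤ k are the 3 constants together with each function applied to depth-≤(k−1) tuples, so N_k = 3 + N_{k-1}^2.
N_0 = 3
So |H| = 3.
Ground atoms are formed by filling each argument slot of a predicate with a term from H, so an r-ary predicate gives |H|^r atoms:
  q: 3^2 = 9;  p: 3^3 = 27;  r: 3
Total ground atoms: 9 + 27 + 3 = 39.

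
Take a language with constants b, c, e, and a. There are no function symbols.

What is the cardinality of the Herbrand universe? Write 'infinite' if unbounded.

4

There are no function symbols, so every ground term is one of the 4 constants.
The Herbrand universe is {b, c, e, a}, which is finite with 4 elements.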